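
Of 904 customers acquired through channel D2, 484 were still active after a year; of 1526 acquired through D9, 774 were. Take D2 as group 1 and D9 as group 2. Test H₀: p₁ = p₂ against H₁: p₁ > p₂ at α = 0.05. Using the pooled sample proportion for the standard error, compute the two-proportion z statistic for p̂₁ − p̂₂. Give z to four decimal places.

p̂₁ = 484/904 ≈ 0.535398, p̂₂ = 774/1526 ≈ 0.507208.
Pooled p̂ = (484+774)/(904+1526) = 1258/2430 = 0.517695.
SE = √(0.249687 × 0.0017615) = 0.020972.
z = (0.535398 − 0.507208)/0.020972 = 0.028190/0.020972 = 1.3442.
p-value = P(Z > 1.344) ≈ 0.0894; since p > α = 0.05, fail to reject H₀.

z = 1.3442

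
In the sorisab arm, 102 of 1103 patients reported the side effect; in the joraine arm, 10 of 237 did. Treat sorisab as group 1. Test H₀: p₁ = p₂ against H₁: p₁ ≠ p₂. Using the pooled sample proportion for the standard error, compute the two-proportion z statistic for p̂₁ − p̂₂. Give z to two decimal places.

z = 2.54

p̂₁ = 102/1103 ≈ 0.0925, p̂₂ = 10/237 ≈ 0.0422.
Pooled p̂ = (102+10)/(1103+237) = 112/1340 = 0.0836.
SE = √(p̂(1−p̂)(1/n₁+1/n₂)) = √(0.0836·0.9164·0.00512603) = √(0.000392634) = 0.0198.
z = (0.0925 − 0.0422)/0.0198 = 0.0503/0.0198 = 2.54.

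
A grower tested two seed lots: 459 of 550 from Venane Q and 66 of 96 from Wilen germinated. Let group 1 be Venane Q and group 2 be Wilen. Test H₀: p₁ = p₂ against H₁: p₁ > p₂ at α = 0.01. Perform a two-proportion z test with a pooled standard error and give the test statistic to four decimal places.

p̂₁ = 459/550 = 0.834545, p̂₂ = 66/96 = 0.687500.
Pooled p̂ = (459+66)/(550+96) = 525/646 = 0.812693.
SE = √(0.152223 × 0.0122348) = 0.043156.
z = (0.834545 − 0.687500)/0.043156 = 0.147045/0.043156 = 3.4073.
p-value = P(Z > 3.407) ≈ 0.0003. With α = 0.01, reject H₀.

z = 3.4073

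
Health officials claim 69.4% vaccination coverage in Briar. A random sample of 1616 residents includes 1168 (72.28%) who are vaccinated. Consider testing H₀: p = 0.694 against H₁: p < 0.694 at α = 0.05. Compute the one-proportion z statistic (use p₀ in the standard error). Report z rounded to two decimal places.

z = 2.51

p̂ = 1168/1616 ≈ 0.72277.
SE = √(p₀(1−p₀)/n) = √(0.21236/1616) = 0.01146.
z = (0.72277 − 0.694)/0.01146 = 0.02877/0.01146 = 2.51.
p-value = P(Z < 2.510) ≈ 0.9940, so at α = 0.05 we fail to reject H₀.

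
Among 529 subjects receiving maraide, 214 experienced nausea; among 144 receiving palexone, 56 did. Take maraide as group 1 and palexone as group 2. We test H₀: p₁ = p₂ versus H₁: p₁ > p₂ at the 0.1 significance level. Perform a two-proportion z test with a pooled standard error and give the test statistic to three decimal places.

z = 0.340

p̂₁ = 214/529 ≈ 0.40454, p̂₂ = 56/144 ≈ 0.38889.
Pooled p̂ = (214+56)/(529+144) = 270/673 = 0.40119.
SE = √(0.240236 × 0.0088348) = 0.04607.
z = (0.40454 − 0.38889)/0.04607 = 0.01565/0.04607 = 0.340.
p-value = P(Z > 0.340) ≈ 0.3671. With α = 0.1, fail to reject H₀.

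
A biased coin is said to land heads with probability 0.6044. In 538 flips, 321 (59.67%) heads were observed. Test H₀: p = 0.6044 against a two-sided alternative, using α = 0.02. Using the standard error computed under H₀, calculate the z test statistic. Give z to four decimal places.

p̂ = 321/538 = 0.596654.
Standard error under H₀: √(0.6044×0.3956/538) = 0.021081.
z = (0.596654 − 0.6044)/0.021081 = -0.007746/0.021081 = -0.3674.
p-value = 2·P(Z > 0.367) ≈ 0.7133, so at α = 0.02 we fail to reject H₀.

z = -0.3674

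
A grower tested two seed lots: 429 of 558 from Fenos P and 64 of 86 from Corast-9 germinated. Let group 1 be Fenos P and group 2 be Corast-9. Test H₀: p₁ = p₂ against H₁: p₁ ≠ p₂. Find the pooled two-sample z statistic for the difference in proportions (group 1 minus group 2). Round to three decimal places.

p̂₁ = 429/558 ≈ 0.76882, p̂₂ = 64/86 ≈ 0.74419.
Pooled p̂ = (429+64)/(558+86) = 493/644 = 0.76553.
SE = √(p̂(1−p̂)(1/n₁+1/n₂)) = √(0.76553·0.23447·0.01342) = √(0.00240883) = 0.04908.
z = (0.76882 − 0.74419)/0.04908 = 0.02463/0.04908 = 0.502.

z = 0.502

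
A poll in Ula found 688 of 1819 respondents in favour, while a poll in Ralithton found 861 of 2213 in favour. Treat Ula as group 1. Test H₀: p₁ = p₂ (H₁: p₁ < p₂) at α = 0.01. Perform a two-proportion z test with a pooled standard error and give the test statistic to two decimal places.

z = -0.70

p̂₁ = 688/1819 = 0.37823, p̂₂ = 861/2213 = 0.38906.
Pooled p̂ = (688+861)/(1819+2213) = 1549/4032 = 0.38418.
SE = √(p̂(1−p̂)(1/n₁+1/n₂)) = √(0.38418·0.61582·0.00100163) = √(0.00023697) = 0.01539.
z = (0.37823 − 0.38906)/0.01539 = -0.01083/0.01539 = -0.70.
p-value = P(Z < -0.704) ≈ 0.2408; since p > α = 0.01, fail to reject H₀.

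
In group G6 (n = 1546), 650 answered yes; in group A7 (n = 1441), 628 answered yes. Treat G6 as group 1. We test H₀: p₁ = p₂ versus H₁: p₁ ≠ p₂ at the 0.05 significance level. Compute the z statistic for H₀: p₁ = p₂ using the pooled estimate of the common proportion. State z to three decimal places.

z = -0.848

p̂₁ = 650/1546 ≈ 0.42044, p̂₂ = 628/1441 ≈ 0.43581.
Pooled p̂ = (650+628)/(1546+1441) = 1278/2987 = 0.42785.
SE = √(p̂(1−p̂)(1/n₁+1/n₂)) = √(0.42785·0.57215·0.00134079) = √(0.000328219) = 0.01812.
z = (0.42044 − 0.43581)/0.01812 = -0.01537/0.01812 = -0.848.
p-value = 2·P(Z > 0.848) ≈ 0.3963. With α = 0.05, fail to reject H₀.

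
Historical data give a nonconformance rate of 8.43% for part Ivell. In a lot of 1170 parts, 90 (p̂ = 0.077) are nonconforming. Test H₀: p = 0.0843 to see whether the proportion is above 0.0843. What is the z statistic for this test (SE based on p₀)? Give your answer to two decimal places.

z = -0.91

p̂ = 90/1170 ≈ 0.0769.
SE = √(p₀(1−p₀)/n) = √(0.077194/1170) = 0.0081.
z = (0.0769 − 0.0843)/0.0081 = -0.0074/0.0081 = -0.91.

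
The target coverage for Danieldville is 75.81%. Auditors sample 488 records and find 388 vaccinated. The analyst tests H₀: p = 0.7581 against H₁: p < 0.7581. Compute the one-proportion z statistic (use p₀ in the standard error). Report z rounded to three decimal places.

z = 1.908

p̂ = 388/488 = 0.795082.
Under H₀, SE = √(0.7581·0.2419/488) = √(0.000375788) = 0.019385.
z = (0.795082 − 0.7581)/0.019385 = 0.036982/0.019385 = 1.908.
p-value = P(Z < 1.908) ≈ 0.9718.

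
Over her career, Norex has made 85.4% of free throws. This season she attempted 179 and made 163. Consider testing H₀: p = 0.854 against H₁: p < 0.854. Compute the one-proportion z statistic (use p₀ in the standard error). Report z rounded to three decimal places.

z = 2.145

p̂ = 163/179 = 0.91061.
SE = √(p₀(1−p₀)/n) = √(0.12468/179) = 0.02639.
z = (0.91061 − 0.854)/0.02639 = 0.05661/0.02639 = 2.145.
p-value = P(Z < 2.145) ≈ 0.9840.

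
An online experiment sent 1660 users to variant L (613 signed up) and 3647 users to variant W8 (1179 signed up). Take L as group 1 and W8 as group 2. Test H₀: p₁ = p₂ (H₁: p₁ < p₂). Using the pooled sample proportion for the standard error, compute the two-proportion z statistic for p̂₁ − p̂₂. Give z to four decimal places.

p̂₁ = 613/1660 = 0.369277, p̂₂ = 1179/3647 = 0.323279.
Pooled p̂ = (613+1179)/(1660+3647) = 1792/5307 = 0.337667.
SE = √(0.223648 × 0.000876608) = 0.014002.
z = (0.369277 − 0.323279)/0.014002 = 0.045998/0.014002 = 3.2851.

z = 3.2851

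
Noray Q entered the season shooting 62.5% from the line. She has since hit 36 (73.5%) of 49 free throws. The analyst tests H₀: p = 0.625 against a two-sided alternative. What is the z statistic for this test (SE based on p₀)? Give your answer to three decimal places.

p̂ = 36/49 ≈ 0.73469.
SE = √(p₀(1−p₀)/n) = √(0.23438/49) = 0.06916.
z = (0.73469 − 0.625)/0.06916 = 0.10969/0.06916 = 1.586.
p-value = 2·P(Z > 1.586) ≈ 0.1127.

z = 1.586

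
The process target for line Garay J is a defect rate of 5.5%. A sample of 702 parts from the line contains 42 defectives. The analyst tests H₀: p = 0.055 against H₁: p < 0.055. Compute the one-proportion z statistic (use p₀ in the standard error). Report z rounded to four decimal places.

p̂ = 42/702 = 0.059829.
Standard error under H₀: √(0.055×0.945/702) = 0.008605.
z = (0.059829 − 0.055)/0.008605 = 0.004829/0.008605 = 0.5612.

z = 0.5612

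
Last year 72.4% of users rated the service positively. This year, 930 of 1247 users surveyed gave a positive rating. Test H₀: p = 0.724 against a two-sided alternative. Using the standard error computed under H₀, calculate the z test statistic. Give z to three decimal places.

z = 1.721

p̂ = 930/1247 = 0.74579.
Under H₀, SE = √(0.724·0.276/1247) = √(0.000160244) = 0.01266.
z = (0.74579 − 0.724)/0.01266 = 0.02179/0.01266 = 1.721.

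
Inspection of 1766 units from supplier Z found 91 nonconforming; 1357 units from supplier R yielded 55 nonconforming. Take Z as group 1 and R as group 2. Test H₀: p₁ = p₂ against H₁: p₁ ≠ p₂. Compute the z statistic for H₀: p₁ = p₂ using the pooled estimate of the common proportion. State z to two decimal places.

z = 1.44

p̂₁ = 91/1766 ≈ 0.05153, p̂₂ = 55/1357 ≈ 0.04053.
Pooled p̂ = (91+55)/(1766+1357) = 146/3123 = 0.04675.
SE = √(0.0445644 × 0.00130317) = 0.00762.
z = (0.05153 − 0.04053)/0.00762 = 0.01100/0.00762 = 1.44.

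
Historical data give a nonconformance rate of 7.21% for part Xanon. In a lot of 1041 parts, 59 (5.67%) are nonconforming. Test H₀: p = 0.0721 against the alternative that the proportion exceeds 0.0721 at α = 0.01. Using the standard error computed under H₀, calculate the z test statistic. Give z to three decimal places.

z = -1.924

p̂ = 59/1041 ≈ 0.056676.
Under H₀, SE = √(0.0721·0.9279/1041) = √(6.42667e-05) = 0.008017.
z = (0.056676 − 0.0721)/0.008017 = -0.015424/0.008017 = -1.924.
p-value = P(Z > -1.924) ≈ 0.9728; since p > α = 0.01, fail to reject H₀.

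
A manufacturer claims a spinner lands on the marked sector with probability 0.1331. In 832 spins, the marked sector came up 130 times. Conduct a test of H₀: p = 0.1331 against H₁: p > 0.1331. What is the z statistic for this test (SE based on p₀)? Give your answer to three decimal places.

z = 1.966

p̂ = 130/832 = 0.156250.
Under H₀, SE = √(0.1331·0.8669/832) = √(0.000138683) = 0.011776.
z = (0.156250 − 0.1331)/0.011776 = 0.023150/0.011776 = 1.966.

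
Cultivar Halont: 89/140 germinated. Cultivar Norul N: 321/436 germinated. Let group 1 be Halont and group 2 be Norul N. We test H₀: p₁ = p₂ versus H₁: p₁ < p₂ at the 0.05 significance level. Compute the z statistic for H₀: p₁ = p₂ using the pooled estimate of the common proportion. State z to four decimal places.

p̂₁ = 89/140 = 0.635714, p̂₂ = 321/436 = 0.736239.
Pooled p̂ = (89+321)/(140+436) = 410/576 = 0.711806.
SE = √(0.205138 × 0.00943644) = 0.043997.
z = (0.635714 − 0.736239)/0.043997 = -0.100525/0.043997 = -2.2848.
p-value = P(Z < -2.285) ≈ 0.0112; since p < α = 0.05, reject H₀.

z = -2.2848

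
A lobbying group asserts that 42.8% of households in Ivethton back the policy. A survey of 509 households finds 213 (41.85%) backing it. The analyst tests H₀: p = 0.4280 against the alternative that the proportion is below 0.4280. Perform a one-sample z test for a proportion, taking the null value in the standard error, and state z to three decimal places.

z = -0.435

p̂ = 213/509 ≈ 0.41847.
Standard error under H₀: √(0.428×0.572/509) = 0.02193.
z = (0.41847 − 0.428)/0.02193 = -0.00953/0.02193 = -0.435.
p-value = P(Z < -0.435) ≈ 0.3319.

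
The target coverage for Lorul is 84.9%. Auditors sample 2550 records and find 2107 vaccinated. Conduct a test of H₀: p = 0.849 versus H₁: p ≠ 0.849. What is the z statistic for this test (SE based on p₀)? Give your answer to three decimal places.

z = -3.205

p̂ = 2107/2550 ≈ 0.826275.
Standard error under H₀: √(0.849×0.151/2550) = 0.007090.
z = (0.826275 − 0.849)/0.007090 = -0.022725/0.007090 = -3.205.
Two-sided p-value ≈ 2·Φ(−3.205) = 0.0014.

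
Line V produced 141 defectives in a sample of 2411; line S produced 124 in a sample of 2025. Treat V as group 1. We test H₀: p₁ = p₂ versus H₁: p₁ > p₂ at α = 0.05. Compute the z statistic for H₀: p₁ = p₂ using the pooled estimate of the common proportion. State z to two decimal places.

z = -0.39

p̂₁ = 141/2411 ≈ 0.05848, p̂₂ = 124/2025 ≈ 0.06123.
Pooled p̂ = (141+124)/(2411+2025) = 265/4436 = 0.05974.
SE = √(0.0561698 × 0.000908593) = 0.00714.
z = (0.05848 − 0.06123)/0.00714 = -0.00275/0.00714 = -0.39.
p-value = P(Z > -0.385) ≈ 0.6500, so at α = 0.05 we fail to reject H₀.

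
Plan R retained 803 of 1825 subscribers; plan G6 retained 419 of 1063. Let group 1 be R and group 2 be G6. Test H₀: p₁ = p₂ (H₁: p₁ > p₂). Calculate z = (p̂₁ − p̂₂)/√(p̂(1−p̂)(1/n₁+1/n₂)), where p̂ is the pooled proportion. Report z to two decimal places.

p̂₁ = 803/1825 = 0.4400, p̂₂ = 419/1063 = 0.3942.
Pooled p̂ = (803+419)/(1825+1063) = 1222/2888 = 0.4231.
SE = √(p̂(1−p̂)(1/n₁+1/n₂)) = √(0.4231·0.5769·0.00148868) = √(0.000363373) = 0.0191.
z = (0.4400 − 0.3942)/0.0191 = 0.0458/0.0191 = 2.40.

z = 2.40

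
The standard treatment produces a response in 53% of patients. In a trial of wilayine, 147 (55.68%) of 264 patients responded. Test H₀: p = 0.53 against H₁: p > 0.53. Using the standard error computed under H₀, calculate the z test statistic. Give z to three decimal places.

z = 0.873

p̂ = 147/264 ≈ 0.55682.
SE = √(p₀(1−p₀)/n) = √(0.2491/264) = 0.03072.
z = (0.55682 − 0.53)/0.03072 = 0.02682/0.03072 = 0.873.
p-value = P(Z > 0.873) ≈ 0.1913.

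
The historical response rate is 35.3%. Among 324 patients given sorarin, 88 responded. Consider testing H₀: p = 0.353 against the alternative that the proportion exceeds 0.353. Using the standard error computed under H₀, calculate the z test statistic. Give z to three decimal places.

z = -3.066

p̂ = 88/324 ≈ 0.27160.
SE = √(p₀(1−p₀)/n) = √(0.22839/324) = 0.02655.
z = (0.27160 − 0.353)/0.02655 = -0.08140/0.02655 = -3.066.
p-value = P(Z > -3.066) ≈ 0.9989.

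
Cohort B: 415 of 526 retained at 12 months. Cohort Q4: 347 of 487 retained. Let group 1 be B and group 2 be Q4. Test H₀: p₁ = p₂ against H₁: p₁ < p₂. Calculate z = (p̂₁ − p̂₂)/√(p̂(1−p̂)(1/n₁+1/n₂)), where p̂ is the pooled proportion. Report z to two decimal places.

p̂₁ = 415/526 ≈ 0.7890, p̂₂ = 347/487 ≈ 0.7125.
Pooled p̂ = (415+347)/(526+487) = 762/1013 = 0.7522.
SE = √(p̂(1−p̂)(1/n₁+1/n₂)) = √(0.7522·0.2478·0.00395453) = √(0.000737063) = 0.0271.
z = (0.7890 − 0.7125)/0.0271 = 0.0765/0.0271 = 2.82.

z = 2.82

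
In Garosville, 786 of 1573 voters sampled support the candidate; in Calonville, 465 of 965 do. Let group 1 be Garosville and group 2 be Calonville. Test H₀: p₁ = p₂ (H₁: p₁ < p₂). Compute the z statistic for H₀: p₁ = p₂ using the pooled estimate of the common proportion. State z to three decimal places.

z = 0.872

p̂₁ = 786/1573 ≈ 0.499682, p̂₂ = 465/965 ≈ 0.481865.
Pooled p̂ = (786+465)/(1573+965) = 1251/2538 = 0.492908.
SE = √(0.24995 × 0.001672) = 0.020443.
z = (0.499682 − 0.481865)/0.020443 = 0.017817/0.020443 = 0.872.
p-value = P(Z < 0.872) ≈ 0.8083.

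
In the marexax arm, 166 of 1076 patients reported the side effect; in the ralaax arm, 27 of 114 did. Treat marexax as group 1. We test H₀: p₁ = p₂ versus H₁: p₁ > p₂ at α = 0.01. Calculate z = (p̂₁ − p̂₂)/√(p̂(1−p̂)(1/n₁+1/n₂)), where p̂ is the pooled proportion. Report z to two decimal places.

z = -2.27

p̂₁ = 166/1076 ≈ 0.1543, p̂₂ = 27/114 ≈ 0.2368.
Pooled p̂ = (166+27)/(1076+114) = 193/1190 = 0.1622.
SE = √(0.135881 × 0.0097013) = 0.0363.
z = (0.1543 − 0.2368)/0.0363 = -0.0825/0.0363 = -2.27.
p-value = P(Z > -2.274) ≈ 0.9885; since p > α = 0.01, fail to reject H₀.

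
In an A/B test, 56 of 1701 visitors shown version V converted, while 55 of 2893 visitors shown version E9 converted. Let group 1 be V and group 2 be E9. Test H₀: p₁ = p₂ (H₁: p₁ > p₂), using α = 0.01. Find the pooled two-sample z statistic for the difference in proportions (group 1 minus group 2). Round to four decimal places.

p̂₁ = 56/1701 = 0.03292181, p̂₂ = 55/2893 = 0.01901141.
Pooled p̂ = (56+55)/(1701+2893) = 111/4594 = 0.02416195.
SE = √(p̂(1−p̂)(1/n₁+1/n₂)) = √(0.02416195·0.97583805·0.000933551) = √(2.20114e-05) = 0.00469163.
z = (0.03292181 − 0.01901141)/0.00469163 = 0.01391040/0.00469163 = 2.9649.
p-value = P(Z > 2.965) ≈ 0.0015, so at α = 0.01 we reject H₀.

z = 2.9649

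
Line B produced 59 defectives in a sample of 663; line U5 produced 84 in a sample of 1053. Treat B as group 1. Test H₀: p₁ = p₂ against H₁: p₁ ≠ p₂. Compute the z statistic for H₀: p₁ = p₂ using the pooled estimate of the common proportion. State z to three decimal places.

p̂₁ = 59/663 ≈ 0.08899, p̂₂ = 84/1053 ≈ 0.07977.
Pooled p̂ = (59+84)/(663+1053) = 143/1716 = 0.08333.
SE = √(0.0763889 × 0.00245796) = 0.01370.
z = (0.08899 − 0.07977)/0.01370 = 0.00922/0.01370 = 0.673.
Two-sided p-value ≈ 2·Φ(−0.673) = 0.5012.

z = 0.673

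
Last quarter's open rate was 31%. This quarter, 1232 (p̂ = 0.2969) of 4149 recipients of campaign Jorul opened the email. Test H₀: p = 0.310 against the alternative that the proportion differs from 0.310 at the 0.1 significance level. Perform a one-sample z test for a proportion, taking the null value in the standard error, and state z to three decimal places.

z = -1.819

p̂ = 1232/4149 = 0.29694.
Standard error under H₀: √(0.31×0.69/4149) = 0.00718.
z = (0.29694 − 0.31)/0.00718 = -0.01306/0.00718 = -1.819.
Two-sided p-value ≈ 2·Φ(−1.819) = 0.0689, so at α = 0.1 we reject H₀.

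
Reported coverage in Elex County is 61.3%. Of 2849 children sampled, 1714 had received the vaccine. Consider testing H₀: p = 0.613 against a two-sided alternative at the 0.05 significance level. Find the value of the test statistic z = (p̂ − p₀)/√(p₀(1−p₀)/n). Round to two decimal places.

p̂ = 1714/2849 = 0.6016.
Under H₀, SE = √(0.613·0.387/2849) = √(8.32682e-05) = 0.0091.
z = (0.6016 − 0.613)/0.0091 = -0.0114/0.0091 = -1.25.
p-value = 2·P(Z > 1.248) ≈ 0.2121, so at α = 0.05 we fail to reject H₀.

z = -1.25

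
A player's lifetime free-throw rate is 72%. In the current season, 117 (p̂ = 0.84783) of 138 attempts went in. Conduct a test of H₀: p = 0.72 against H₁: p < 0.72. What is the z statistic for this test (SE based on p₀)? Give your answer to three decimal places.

z = 3.344

p̂ = 117/138 ≈ 0.847826.
SE = √(p₀(1−p₀)/n) = √(0.2016/138) = 0.038221.
z = (0.847826 − 0.72)/0.038221 = 0.127826/0.038221 = 3.344.
p-value = P(Z < 3.344) ≈ 0.9996.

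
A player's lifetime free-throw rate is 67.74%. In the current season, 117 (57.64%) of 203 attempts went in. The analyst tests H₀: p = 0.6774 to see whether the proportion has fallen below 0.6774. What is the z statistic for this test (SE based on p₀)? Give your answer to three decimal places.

z = -3.080

p̂ = 117/203 = 0.57635.
SE = √(p₀(1−p₀)/n) = √(0.21853/203) = 0.03281.
z = (0.57635 − 0.6774)/0.03281 = -0.10105/0.03281 = -3.080.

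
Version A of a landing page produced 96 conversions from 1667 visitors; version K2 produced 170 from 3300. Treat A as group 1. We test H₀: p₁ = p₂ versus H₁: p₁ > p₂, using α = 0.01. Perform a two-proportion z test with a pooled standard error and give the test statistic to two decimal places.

p̂₁ = 96/1667 ≈ 0.0576, p̂₂ = 170/3300 ≈ 0.0515.
Pooled p̂ = (96+170)/(1667+3300) = 266/4967 = 0.0536.
SE = √(p̂(1−p̂)(1/n₁+1/n₂)) = √(0.0536·0.9464·0.00090291) = √(4.57644e-05) = 0.0068.
z = (0.0576 − 0.0515)/0.0068 = 0.0061/0.0068 = 0.90.
p-value = P(Z > 0.898) ≈ 0.1847. With α = 0.01, fail to reject H₀.

z = 0.90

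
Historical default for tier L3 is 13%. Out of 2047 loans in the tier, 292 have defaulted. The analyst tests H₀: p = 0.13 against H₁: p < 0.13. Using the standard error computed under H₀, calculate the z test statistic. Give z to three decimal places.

z = 1.702

p̂ = 292/2047 ≈ 0.142648.
SE = √(p₀(1−p₀)/n) = √(0.1131/2047) = 0.007433.
z = (0.142648 − 0.13)/0.007433 = 0.012648/0.007433 = 1.702.
p-value = P(Z < 1.702) ≈ 0.9556.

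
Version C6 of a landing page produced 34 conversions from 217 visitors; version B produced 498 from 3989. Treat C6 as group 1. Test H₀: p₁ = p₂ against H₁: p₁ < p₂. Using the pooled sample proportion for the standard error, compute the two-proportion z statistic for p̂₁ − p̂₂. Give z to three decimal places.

p̂₁ = 34/217 ≈ 0.15668, p̂₂ = 498/3989 ≈ 0.12484.
Pooled p̂ = (34+498)/(217+3989) = 532/4206 = 0.12649.
SE = √(p̂(1−p̂)(1/n₁+1/n₂)) = √(0.12649·0.87351·0.00485898) = √(0.000536856) = 0.02317.
z = (0.15668 − 0.12484)/0.02317 = 0.03184/0.02317 = 1.374.

z = 1.374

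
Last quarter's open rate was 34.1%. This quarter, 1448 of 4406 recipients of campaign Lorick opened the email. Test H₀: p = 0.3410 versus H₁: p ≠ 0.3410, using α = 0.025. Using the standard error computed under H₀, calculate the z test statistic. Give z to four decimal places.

p̂ = 1448/4406 = 0.3286428.
SE = √(p₀(1−p₀)/n) = √(0.22472/4406) = 0.0071416.
z = (0.3286428 − 0.341)/0.0071416 = -0.0123572/0.0071416 = -1.7303.
Two-sided p-value ≈ 2·Φ(−1.730) = 0.0836; since p > α = 0.025, fail to reject H₀.

z = -1.7303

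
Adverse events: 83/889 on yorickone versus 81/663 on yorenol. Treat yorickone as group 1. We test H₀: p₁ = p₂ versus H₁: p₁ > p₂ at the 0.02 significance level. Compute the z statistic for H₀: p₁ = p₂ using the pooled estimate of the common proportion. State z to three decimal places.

p̂₁ = 83/889 = 0.093363, p̂₂ = 81/663 = 0.122172.
Pooled p̂ = (83+81)/(889+663) = 164/1552 = 0.105670.
SE = √(0.0945039 × 0.00263316) = 0.015775.
z = (0.093363 − 0.122172)/0.015775 = -0.028809/0.015775 = -1.826.
p-value = P(Z > -1.826) ≈ 0.9661. With α = 0.02, fail to reject H₀.

z = -1.826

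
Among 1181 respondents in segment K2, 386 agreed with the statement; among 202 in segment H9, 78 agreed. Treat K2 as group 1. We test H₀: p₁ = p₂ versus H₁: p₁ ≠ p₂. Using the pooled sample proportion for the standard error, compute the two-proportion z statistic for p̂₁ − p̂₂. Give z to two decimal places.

z = -1.65

p̂₁ = 386/1181 ≈ 0.3268, p̂₂ = 78/202 ≈ 0.3861.
Pooled p̂ = (386+78)/(1181+202) = 464/1383 = 0.3355.
SE = √(0.222941 × 0.00579724) = 0.0360.
z = (0.3268 − 0.3861)/0.0360 = -0.0593/0.0360 = -1.65.
Two-sided p-value ≈ 2·Φ(−1.649) = 0.0991.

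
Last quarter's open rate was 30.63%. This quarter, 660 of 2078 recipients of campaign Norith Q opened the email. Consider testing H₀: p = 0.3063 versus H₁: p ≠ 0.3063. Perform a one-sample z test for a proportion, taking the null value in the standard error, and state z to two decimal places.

z = 1.12

p̂ = 660/2078 ≈ 0.3176.
Under H₀, SE = √(0.3063·0.6937/2078) = √(0.000102252) = 0.0101.
z = (0.3176 − 0.3063)/0.0101 = 0.0113/0.0101 = 1.12.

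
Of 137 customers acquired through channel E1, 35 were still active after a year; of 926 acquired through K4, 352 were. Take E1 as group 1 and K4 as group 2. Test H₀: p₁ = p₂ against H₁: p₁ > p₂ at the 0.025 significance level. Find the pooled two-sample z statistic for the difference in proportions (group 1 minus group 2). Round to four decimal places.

p̂₁ = 35/137 ≈ 0.255474, p̂₂ = 352/926 ≈ 0.380130.
Pooled p̂ = (35+352)/(137+926) = 387/1063 = 0.364064.
SE = √(p̂(1−p̂)(1/n₁+1/n₂)) = √(0.364064·0.635936·0.00837918) = √(0.00193996) = 0.044045.
z = (0.255474 − 0.380130)/0.044045 = -0.124656/0.044045 = -2.8302.
p-value = P(Z > -2.830) ≈ 0.9977. With α = 0.025, fail to reject H₀.

z = -2.8302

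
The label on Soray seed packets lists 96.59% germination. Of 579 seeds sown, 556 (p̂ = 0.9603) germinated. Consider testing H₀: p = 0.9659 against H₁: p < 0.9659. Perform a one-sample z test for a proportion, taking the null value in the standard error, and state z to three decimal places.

z = -0.746

p̂ = 556/579 ≈ 0.960276.
Standard error under H₀: √(0.9659×0.0341/579) = 0.007542.
z = (0.960276 − 0.9659)/0.007542 = -0.005624/0.007542 = -0.746.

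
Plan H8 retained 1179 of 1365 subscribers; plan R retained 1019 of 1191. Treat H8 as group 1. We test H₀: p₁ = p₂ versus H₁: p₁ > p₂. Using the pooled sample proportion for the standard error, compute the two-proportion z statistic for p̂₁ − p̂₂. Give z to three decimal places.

p̂₁ = 1179/1365 ≈ 0.863736, p̂₂ = 1019/1191 ≈ 0.855584.
Pooled p̂ = (1179+1019)/(1365+1191) = 2198/2556 = 0.859937.
SE = √(p̂(1−p̂)(1/n₁+1/n₂)) = √(0.859937·0.140063·0.00157223) = √(0.000189368) = 0.013761.
z = (0.863736 − 0.855584)/0.013761 = 0.008152/0.013761 = 0.592.

z = 0.592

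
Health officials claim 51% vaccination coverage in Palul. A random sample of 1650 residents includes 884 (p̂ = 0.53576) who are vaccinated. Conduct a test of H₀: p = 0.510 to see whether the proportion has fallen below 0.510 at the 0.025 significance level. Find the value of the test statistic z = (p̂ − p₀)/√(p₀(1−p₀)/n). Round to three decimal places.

z = 2.093

p̂ = 884/1650 = 0.53576.
SE = √(p₀(1−p₀)/n) = √(0.2499/1650) = 0.01231.
z = (0.53576 − 0.51)/0.01231 = 0.02576/0.01231 = 2.093.
p-value = P(Z < 2.093) ≈ 0.9818, so at α = 0.025 we fail to reject H₀.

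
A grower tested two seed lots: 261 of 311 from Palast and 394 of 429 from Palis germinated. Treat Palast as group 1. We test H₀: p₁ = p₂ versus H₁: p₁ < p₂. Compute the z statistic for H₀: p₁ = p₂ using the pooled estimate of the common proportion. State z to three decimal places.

p̂₁ = 261/311 = 0.839228, p̂₂ = 394/429 = 0.918415.
Pooled p̂ = (261+394)/(311+429) = 655/740 = 0.885135.
SE = √(p̂(1−p̂)(1/n₁+1/n₂)) = √(0.885135·0.114865·0.00554644) = √(0.000563911) = 0.023747.
z = (0.839228 − 0.918415)/0.023747 = -0.079187/0.023747 = -3.335.

z = -3.335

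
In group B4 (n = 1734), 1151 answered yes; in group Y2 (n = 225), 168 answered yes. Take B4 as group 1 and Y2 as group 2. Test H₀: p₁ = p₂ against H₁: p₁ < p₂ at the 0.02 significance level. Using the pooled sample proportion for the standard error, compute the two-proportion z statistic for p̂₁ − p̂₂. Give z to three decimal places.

p̂₁ = 1151/1734 ≈ 0.66378, p̂₂ = 168/225 ≈ 0.74667.
Pooled p̂ = (1151+168)/(1734+225) = 1319/1959 = 0.67330.
SE = √(0.219966 × 0.00502115) = 0.03323.
z = (0.66378 − 0.74667)/0.03323 = -0.08289/0.03323 = -2.494.
p-value = P(Z < -2.494) ≈ 0.0063. With α = 0.02, reject H₀.

z = -2.494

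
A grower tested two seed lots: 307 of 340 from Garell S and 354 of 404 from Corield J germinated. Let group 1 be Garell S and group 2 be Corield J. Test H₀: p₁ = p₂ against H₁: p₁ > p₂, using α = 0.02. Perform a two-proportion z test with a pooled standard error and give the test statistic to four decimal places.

z = 1.1525

p̂₁ = 307/340 = 0.902941, p̂₂ = 354/404 = 0.876238.
Pooled p̂ = (307+354)/(340+404) = 661/744 = 0.888441.
SE = √(0.0991137 × 0.00541642) = 0.023170.
z = (0.902941 − 0.876238)/0.023170 = 0.026703/0.023170 = 1.1525.
p-value = P(Z > 1.153) ≈ 0.1246; since p > α = 0.02, fail to reject H₀.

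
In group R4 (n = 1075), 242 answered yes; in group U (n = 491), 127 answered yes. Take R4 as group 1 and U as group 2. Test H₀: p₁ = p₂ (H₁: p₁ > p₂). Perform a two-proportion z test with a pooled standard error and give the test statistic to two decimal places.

p̂₁ = 242/1075 = 0.2251, p̂₂ = 127/491 = 0.2587.
Pooled p̂ = (242+127)/(1075+491) = 369/1566 = 0.2356.
SE = √(0.18011 × 0.00296689) = 0.0231.
z = (0.2251 − 0.2587)/0.0231 = -0.0336/0.0231 = -1.45.

z = -1.45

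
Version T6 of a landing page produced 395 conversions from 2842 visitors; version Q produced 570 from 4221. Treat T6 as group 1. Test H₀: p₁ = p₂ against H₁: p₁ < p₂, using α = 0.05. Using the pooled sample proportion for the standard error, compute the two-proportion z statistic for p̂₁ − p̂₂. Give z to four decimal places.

p̂₁ = 395/2842 ≈ 0.138987, p̂₂ = 570/4221 ≈ 0.135039.
Pooled p̂ = (395+570)/(2842+4221) = 965/7063 = 0.136627.
SE = √(p̂(1−p̂)(1/n₁+1/n₂)) = √(0.136627·0.863373·0.000588776) = √(6.94522e-05) = 0.008334.
z = (0.138987 − 0.135039)/0.008334 = 0.003948/0.008334 = 0.4737.
p-value = P(Z < 0.474) ≈ 0.6821. With α = 0.05, fail to reject H₀.

z = 0.4737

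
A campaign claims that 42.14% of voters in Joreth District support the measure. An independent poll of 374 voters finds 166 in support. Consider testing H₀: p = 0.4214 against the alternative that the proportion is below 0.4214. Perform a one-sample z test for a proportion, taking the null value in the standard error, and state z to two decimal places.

z = 0.88

p̂ = 166/374 = 0.4439.
Under H₀, SE = √(0.4214·0.5786/374) = √(0.000651931) = 0.0255.
z = (0.4439 − 0.4214)/0.0255 = 0.0225/0.0255 = 0.88.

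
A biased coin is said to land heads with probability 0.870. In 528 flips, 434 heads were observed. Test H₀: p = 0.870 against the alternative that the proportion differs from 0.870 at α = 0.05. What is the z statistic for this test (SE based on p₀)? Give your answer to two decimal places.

z = -3.28

p̂ = 434/528 ≈ 0.82197.
Under H₀, SE = √(0.87·0.13/528) = √(0.000214205) = 0.01464.
z = (0.82197 − 0.87)/0.01464 = -0.04803/0.01464 = -3.28.
Two-sided p-value ≈ 2·Φ(−3.282) = 0.0010; since p < α = 0.05, reject H₀.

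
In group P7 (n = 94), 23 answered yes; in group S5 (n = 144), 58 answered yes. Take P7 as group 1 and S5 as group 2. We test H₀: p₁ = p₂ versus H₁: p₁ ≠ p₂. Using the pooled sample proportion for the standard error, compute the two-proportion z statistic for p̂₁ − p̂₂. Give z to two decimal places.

p̂₁ = 23/94 ≈ 0.2447, p̂₂ = 58/144 ≈ 0.4028.
Pooled p̂ = (23+58)/(94+144) = 81/238 = 0.3403.
SE = √(0.224507 × 0.0175827) = 0.0628.
z = (0.2447 − 0.4028)/0.0628 = -0.1581/0.0628 = -2.52.
Two-sided p-value ≈ 2·Φ(−2.516) = 0.0119.

z = -2.52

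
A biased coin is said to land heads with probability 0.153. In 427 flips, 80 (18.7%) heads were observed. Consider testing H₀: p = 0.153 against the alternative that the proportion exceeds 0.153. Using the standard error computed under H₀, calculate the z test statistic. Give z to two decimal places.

z = 1.97

p̂ = 80/427 = 0.18735.
Standard error under H₀: √(0.153×0.847/427) = 0.01742.
z = (0.18735 − 0.153)/0.01742 = 0.03435/0.01742 = 1.97.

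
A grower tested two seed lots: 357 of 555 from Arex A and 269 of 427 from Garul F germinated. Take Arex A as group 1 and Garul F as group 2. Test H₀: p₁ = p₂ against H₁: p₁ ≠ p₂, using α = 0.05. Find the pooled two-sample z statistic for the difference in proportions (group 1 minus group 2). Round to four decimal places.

z = 0.4287

p̂₁ = 357/555 = 0.643243, p̂₂ = 269/427 = 0.629977.
Pooled p̂ = (357+269)/(555+427) = 626/982 = 0.637475.
SE = √(p̂(1−p̂)(1/n₁+1/n₂)) = √(0.637475·0.362525·0.00414372) = √(0.000957617) = 0.030945.
z = (0.643243 − 0.629977)/0.030945 = 0.013266/0.030945 = 0.4287.
p-value = 2·P(Z > 0.429) ≈ 0.6681, so at α = 0.05 we fail to reject H₀.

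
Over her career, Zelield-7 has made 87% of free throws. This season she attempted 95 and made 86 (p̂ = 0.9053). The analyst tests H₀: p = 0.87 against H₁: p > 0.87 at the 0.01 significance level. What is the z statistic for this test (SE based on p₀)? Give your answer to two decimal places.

p̂ = 86/95 ≈ 0.9053.
Under H₀, SE = √(0.87·0.13/95) = √(0.00119053) = 0.0345.
z = (0.9053 − 0.87)/0.0345 = 0.0353/0.0345 = 1.02.
p-value = P(Z > 1.022) ≈ 0.1534, so at α = 0.01 we fail to reject H₀.

z = 1.02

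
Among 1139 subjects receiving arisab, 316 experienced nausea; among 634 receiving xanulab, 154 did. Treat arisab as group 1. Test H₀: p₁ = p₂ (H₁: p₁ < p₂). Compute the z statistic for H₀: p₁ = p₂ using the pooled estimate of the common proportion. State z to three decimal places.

z = 1.579

p̂₁ = 316/1139 ≈ 0.27744, p̂₂ = 154/634 ≈ 0.24290.
Pooled p̂ = (316+154)/(1139+634) = 470/1773 = 0.26509.
SE = √(p̂(1−p̂)(1/n₁+1/n₂)) = √(0.26509·0.73491·0.00245525) = √(0.000478322) = 0.02187.
z = (0.27744 − 0.24290)/0.02187 = 0.03454/0.02187 = 1.579.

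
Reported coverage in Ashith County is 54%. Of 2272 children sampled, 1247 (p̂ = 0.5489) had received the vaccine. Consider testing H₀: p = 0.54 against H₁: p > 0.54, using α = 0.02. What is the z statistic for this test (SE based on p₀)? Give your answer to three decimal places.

p̂ = 1247/2272 ≈ 0.54886.
SE = √(p₀(1−p₀)/n) = √(0.2484/2272) = 0.01046.
z = (0.54886 − 0.54)/0.01046 = 0.00886/0.01046 = 0.847.
p-value = P(Z > 0.847) ≈ 0.1985, so at α = 0.02 we fail to reject H₀.

z = 0.847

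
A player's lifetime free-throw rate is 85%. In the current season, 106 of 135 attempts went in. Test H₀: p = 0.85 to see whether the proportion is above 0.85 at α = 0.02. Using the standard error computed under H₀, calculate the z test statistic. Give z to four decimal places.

p̂ = 106/135 = 0.785185.
SE = √(p₀(1−p₀)/n) = √(0.1275/135) = 0.030732.
z = (0.785185 − 0.85)/0.030732 = -0.064815/0.030732 = -2.1090.
p-value = P(Z > -2.109) ≈ 0.9825; since p > α = 0.02, fail to reject H₀.

z = -2.1090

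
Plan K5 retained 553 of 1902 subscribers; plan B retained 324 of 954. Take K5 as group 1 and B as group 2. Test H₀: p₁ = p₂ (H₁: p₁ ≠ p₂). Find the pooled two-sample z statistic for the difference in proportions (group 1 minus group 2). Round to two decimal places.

p̂₁ = 553/1902 = 0.2907, p̂₂ = 324/954 = 0.3396.
Pooled p̂ = (553+324)/(1902+954) = 877/2856 = 0.3071.
SE = √(p̂(1−p̂)(1/n₁+1/n₂)) = √(0.3071·0.6929·0.00157398) = √(0.00033491) = 0.0183.
z = (0.2907 − 0.3396)/0.0183 = -0.0489/0.0183 = -2.67.

z = -2.67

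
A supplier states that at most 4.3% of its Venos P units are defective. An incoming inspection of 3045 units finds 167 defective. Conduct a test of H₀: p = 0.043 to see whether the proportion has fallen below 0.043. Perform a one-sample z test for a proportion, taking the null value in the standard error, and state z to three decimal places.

p̂ = 167/3045 = 0.054844.
Under H₀, SE = √(0.043·0.957/3045) = √(1.35143e-05) = 0.003676.
z = (0.054844 − 0.043)/0.003676 = 0.011844/0.003676 = 3.222.
p-value = P(Z < 3.222) ≈ 0.9994.

z = 3.222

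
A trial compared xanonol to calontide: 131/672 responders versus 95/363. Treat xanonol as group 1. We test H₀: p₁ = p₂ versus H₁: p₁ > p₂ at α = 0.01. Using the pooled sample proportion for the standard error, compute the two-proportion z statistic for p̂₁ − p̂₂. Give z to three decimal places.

p̂₁ = 131/672 = 0.19494, p̂₂ = 95/363 = 0.26171.
Pooled p̂ = (131+95)/(672+363) = 226/1035 = 0.21836.
SE = √(p̂(1−p̂)(1/n₁+1/n₂)) = √(0.21836·0.78164·0.00424292) = √(0.00072417) = 0.02691.
z = (0.19494 − 0.26171)/0.02691 = -0.06677/0.02691 = -2.481.
p-value = P(Z > -2.481) ≈ 0.9935, so at α = 0.01 we fail to reject H₀.

z = -2.481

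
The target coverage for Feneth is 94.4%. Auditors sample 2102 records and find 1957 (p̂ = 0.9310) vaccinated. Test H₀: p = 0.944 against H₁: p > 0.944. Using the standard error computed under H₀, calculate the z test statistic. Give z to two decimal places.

p̂ = 1957/2102 = 0.93102.
SE = √(p₀(1−p₀)/n) = √(0.052864/2102) = 0.00501.
z = (0.93102 − 0.944)/0.00501 = -0.01298/0.00501 = -2.59.
p-value = P(Z > -2.589) ≈ 0.9952.

z = -2.59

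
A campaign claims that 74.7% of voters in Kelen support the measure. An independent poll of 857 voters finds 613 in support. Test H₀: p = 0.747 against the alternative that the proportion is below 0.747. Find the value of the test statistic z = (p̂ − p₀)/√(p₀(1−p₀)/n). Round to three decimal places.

p̂ = 613/857 ≈ 0.715286.
SE = √(p₀(1−p₀)/n) = √(0.18899/857) = 0.014850.
z = (0.715286 − 0.747)/0.014850 = -0.031714/0.014850 = -2.136.
p-value = P(Z < -2.136) ≈ 0.0164.

z = -2.136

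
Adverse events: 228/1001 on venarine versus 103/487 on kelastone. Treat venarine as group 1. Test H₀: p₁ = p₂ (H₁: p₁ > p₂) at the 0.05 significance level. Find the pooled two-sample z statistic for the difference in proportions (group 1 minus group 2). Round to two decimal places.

p̂₁ = 228/1001 = 0.2278, p̂₂ = 103/487 = 0.2115.
Pooled p̂ = (228+103)/(1001+487) = 331/1488 = 0.2224.
SE = √(p̂(1−p̂)(1/n₁+1/n₂)) = √(0.2224·0.7776·0.00305239) = √(0.000527953) = 0.0230.
z = (0.2278 − 0.2115)/0.0230 = 0.0163/0.0230 = 0.71.
p-value = P(Z > 0.708) ≈ 0.2394, so at α = 0.05 we fail to reject H₀.

z = 0.71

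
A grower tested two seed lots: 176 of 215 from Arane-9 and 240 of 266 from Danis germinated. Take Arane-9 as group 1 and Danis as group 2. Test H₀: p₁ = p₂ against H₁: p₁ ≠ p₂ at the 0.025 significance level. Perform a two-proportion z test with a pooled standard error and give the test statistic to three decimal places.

z = -2.668

p̂₁ = 176/215 = 0.818605, p̂₂ = 240/266 = 0.902256.
Pooled p̂ = (176+240)/(215+266) = 416/481 = 0.864865.
SE = √(0.116874 × 0.00841056) = 0.031352.
z = (0.818605 − 0.902256)/0.031352 = -0.083651/0.031352 = -2.668.
p-value = 2·P(Z > 2.668) ≈ 0.0076, so at α = 0.025 we reject H₀.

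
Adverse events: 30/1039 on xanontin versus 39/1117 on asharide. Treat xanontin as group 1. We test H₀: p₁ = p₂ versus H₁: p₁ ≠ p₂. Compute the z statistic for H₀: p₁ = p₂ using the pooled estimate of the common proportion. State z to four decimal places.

z = -0.7963

p̂₁ = 30/1039 ≈ 0.028874, p̂₂ = 39/1117 ≈ 0.034915.
Pooled p̂ = (30+39)/(1039+1117) = 69/2156 = 0.032004.
SE = √(0.0309795 × 0.00185772) = 0.007586.
z = (0.028874 − 0.034915)/0.007586 = -0.006041/0.007586 = -0.7963.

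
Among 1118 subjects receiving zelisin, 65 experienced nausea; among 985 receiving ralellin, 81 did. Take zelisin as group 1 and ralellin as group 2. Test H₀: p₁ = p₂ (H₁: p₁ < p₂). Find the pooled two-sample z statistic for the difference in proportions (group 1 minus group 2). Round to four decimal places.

p̂₁ = 65/1118 ≈ 0.0581395, p̂₂ = 81/985 ≈ 0.0822335.
Pooled p̂ = (65+81)/(1118+985) = 146/2103 = 0.0694246.
SE = √(p̂(1−p̂)(1/n₁+1/n₂)) = √(0.0694246·0.9305754·0.00190968) = √(0.000123375) = 0.0111074.
z = (0.0581395 − 0.0822335)/0.0111074 = -0.0240940/0.0111074 = -2.1692.

z = -2.1692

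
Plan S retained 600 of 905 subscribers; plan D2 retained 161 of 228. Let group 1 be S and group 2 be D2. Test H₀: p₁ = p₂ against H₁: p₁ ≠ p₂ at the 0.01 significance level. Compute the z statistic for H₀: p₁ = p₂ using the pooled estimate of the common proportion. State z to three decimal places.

p̂₁ = 600/905 ≈ 0.66298, p̂₂ = 161/228 ≈ 0.70614.
Pooled p̂ = (600+161)/(905+228) = 761/1133 = 0.67167.
SE = √(0.22053 × 0.00549094) = 0.03480.
z = (0.66298 − 0.70614)/0.03480 = -0.04316/0.03480 = -1.240.
Two-sided p-value ≈ 2·Φ(−1.240) = 0.2149. With α = 0.01, fail to reject H₀.

z = -1.240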